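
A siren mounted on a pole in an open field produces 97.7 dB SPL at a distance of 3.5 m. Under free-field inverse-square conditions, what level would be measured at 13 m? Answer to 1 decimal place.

86.3 dB SPL

Free-field point source: level drops by 20·log₁₀ of the distance ratio.
ΔL = −20·log₁₀(13/3.5) = -11.40 dB, so L₂ = 97.7 + (-11.40) = 86.3 dB SPL.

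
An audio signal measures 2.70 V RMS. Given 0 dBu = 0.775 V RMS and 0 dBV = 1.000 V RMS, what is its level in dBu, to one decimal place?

dBu = 20·log₁₀(V / 0.775 V).
20·log₁₀(2.70/0.775) = +10.8 dBu.

+10.8 dBu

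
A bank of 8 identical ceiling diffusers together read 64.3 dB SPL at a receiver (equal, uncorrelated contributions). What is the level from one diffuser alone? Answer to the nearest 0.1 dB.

8 equal incoherent sources add 10·log₁₀(8) = 9.03 dB over one source.
L_one = 64.3 − 9.03 = 55.3 dB SPL.

55.3 dB SPL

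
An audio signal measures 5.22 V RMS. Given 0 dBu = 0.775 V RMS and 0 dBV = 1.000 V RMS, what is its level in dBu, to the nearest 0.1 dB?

+16.6 dBu

dBu = 20·log₁₀(V / 0.775 V).
20·log₁₀(5.22/0.775) = +16.6 dBu.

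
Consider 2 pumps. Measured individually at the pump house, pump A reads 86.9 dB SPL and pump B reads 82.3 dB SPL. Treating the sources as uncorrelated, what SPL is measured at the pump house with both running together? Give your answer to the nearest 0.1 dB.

88.2 dB SPL

Add the sources as powers (linear), then convert back to dB:
L_total = 10·log₁₀(10^(86.9/10) + 10^(82.3/10)) = 10·log₁₀(659600000) = 88.2 dB SPL.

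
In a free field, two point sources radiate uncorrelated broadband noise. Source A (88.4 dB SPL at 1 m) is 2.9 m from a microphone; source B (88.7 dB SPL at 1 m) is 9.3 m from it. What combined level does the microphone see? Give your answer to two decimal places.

At the listener: L_A = 88.4 − 20·log₁₀(2.9) = 79.152 dB; L_B = 88.7 − 20·log₁₀(9.3) = 69.330 dB.
Combined: 10·log₁₀(10^(79.152/10)+10^(69.330/10)) = 79.58 dB SPL.

79.58 dB SPL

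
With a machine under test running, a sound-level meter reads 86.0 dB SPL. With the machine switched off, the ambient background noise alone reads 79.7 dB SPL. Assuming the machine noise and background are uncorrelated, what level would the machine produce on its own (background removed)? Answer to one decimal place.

Subtract intensities: L_src = 10·log₁₀(10^(L_total/10) − 10^(L_bg/10)).
L_src = 10·log₁₀(10^(86.0/10) − 10^(79.7/10)) = 10·log₁₀(304800000) = 84.8 dB SPL.

84.8 dB SPL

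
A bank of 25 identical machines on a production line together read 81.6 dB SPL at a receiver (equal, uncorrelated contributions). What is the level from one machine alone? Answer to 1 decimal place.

25 equal incoherent sources add 10·log₁₀(25) = 13.98 dB over one source.
L_one = 81.6 − 13.98 = 67.6 dB SPL.

67.6 dB SPL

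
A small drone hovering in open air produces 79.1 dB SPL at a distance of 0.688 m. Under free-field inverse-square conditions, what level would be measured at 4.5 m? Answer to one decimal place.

Inverse-square spreading gives ΔL = −20·log₁₀(d₂/d₁).
ΔL = −20·log₁₀(4.5/0.688) = -16.31 dB, so L₂ = 79.1 + (-16.31) = 62.8 dB SPL.

62.8 dB SPL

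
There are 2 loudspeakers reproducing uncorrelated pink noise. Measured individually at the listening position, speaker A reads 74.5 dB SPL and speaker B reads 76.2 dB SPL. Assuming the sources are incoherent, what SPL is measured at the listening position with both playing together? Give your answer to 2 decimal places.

Incoherent sources sum as intensities:
L_total = 10·log₁₀(10^(74.5/10) + 10^(76.2/10)) = 10·log₁₀(69870000) = 78.44 dB SPL.

78.44 dB SPL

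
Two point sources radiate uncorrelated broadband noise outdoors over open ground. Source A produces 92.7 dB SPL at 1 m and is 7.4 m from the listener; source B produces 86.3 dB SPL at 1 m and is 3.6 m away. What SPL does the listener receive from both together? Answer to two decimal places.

At the listener: L_A = 92.7 − 20·log₁₀(7.4) = 75.315 dB; L_B = 86.3 − 20·log₁₀(3.6) = 75.174 dB.
Combined: 10·log₁₀(10^(75.315/10)+10^(75.174/10)) = 78.26 dB SPL.

78.26 dB SPL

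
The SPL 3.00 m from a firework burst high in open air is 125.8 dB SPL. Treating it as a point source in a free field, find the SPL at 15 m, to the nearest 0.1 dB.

111.8 dB SPL

Inverse-square spreading gives ΔL = −20·log₁₀(d₂/d₁).
ΔL = −20·log₁₀(15/3.00) = -13.98 dB, so L₂ = 125.8 + (-13.98) = 111.8 dB SPL.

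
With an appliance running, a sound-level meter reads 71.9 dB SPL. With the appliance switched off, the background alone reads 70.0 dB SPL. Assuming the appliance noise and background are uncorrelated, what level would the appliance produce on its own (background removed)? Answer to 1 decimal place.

67.4 dB SPL

Remove the background by subtracting linear intensities:
L_src = 10·log₁₀(10^(71.9/10) − 10^(70.0/10)) = 10·log₁₀(5488000) = 67.4 dB SPL.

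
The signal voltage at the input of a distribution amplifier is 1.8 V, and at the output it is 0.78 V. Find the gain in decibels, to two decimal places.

-7.26 dB

Voltage is an amplitude quantity, so gain = 20·log₁₀(V_out/V_in).
20·log₁₀(0.78/1.8) = 20·log₁₀(0.4333) = -7.26 dB.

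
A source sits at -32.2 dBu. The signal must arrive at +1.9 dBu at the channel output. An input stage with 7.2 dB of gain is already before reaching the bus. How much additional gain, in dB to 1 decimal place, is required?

26.9 dB

The required make-up gain is the shortfall in the dB sum.
G = +1.9 − (-32.2) − 7.2 = 26.9 dB.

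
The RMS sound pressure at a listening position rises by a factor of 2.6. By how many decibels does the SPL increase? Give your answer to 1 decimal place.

8.3 dB

SPL change from a pressure ratio uses the 20·log₁₀ form:
20·log₁₀(2.6) = 8.3 dB.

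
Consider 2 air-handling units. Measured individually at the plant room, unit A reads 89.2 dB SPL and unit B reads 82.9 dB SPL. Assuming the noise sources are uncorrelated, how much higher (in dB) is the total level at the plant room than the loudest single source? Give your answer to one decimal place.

Add the sources as powers (linear), then convert back to dB:
L_total = 10·log₁₀(10^(89.2/10) + 10^(82.9/10)) = 90.11 dB SPL.
Excess over the loudest (89.2 dB): 90.11 − 89.2 = 0.9 dB.

0.9 dB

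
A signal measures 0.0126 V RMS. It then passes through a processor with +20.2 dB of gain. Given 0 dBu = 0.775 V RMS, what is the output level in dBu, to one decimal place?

Input level: 20·log₁₀(0.0126/0.775) = -35.78 dBu.
Output: -35.78 + 20.2 = -15.6 dBu.

-15.6 dBu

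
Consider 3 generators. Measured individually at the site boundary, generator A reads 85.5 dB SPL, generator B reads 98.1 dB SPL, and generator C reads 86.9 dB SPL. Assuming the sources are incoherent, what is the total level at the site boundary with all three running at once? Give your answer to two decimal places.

Uncorrelated sources add in intensity (power), not in dB.
L_total = 10·log₁₀(10^(85.5/10) + 10^(98.1/10) + 10^(86.9/10)) = 10·log₁₀(7301000000) = 98.63 dB SPL.

98.63 dB SPL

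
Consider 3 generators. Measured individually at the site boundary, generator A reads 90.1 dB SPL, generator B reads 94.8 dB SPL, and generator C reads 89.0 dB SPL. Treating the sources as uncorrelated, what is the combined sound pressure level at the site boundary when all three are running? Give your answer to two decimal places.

Uncorrelated sources add in intensity (power), not in dB.
L_total = 10·log₁₀(10^(90.1/10) + 10^(94.8/10) + 10^(89.0/10)) = 10·log₁₀(4838000000) = 96.85 dB SPL.

96.85 dB SPL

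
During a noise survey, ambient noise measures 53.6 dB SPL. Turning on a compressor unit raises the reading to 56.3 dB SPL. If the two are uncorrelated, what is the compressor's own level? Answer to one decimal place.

53.0 dB SPL

Subtract intensities: L_src = 10·log₁₀(10^(L_total/10) − 10^(L_bg/10)).
L_src = 10·log₁₀(10^(56.3/10) − 10^(53.6/10)) = 10·log₁₀(197500) = 53.0 dB SPL.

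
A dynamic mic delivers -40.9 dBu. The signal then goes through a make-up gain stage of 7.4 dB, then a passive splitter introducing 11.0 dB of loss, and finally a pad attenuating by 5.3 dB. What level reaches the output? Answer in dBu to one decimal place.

Gain stages sum in dB:
-40.9 + 7.4 − 11.0 − 5.3 = -49.8 dBu.

-49.8 dBu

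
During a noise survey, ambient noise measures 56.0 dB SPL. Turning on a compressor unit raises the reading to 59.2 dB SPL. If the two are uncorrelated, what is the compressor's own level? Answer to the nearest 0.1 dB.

Subtract intensities: L_src = 10·log₁₀(10^(L_total/10) − 10^(L_bg/10)).
L_src = 10·log₁₀(10^(59.2/10) − 10^(56.0/10)) = 10·log₁₀(433700) = 56.4 dB SPL.

56.4 dB SPL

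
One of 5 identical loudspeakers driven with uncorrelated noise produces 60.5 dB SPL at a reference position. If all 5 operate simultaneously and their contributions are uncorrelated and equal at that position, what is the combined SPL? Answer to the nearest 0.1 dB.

5 equal incoherent sources raise the level by 10·log₁₀(5) = 6.99 dB.
L_total = 60.5 + 6.99 = 67.5 dB SPL.

67.5 dB SPL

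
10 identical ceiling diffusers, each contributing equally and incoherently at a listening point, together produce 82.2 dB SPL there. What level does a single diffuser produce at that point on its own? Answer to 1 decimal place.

10 equal incoherent sources add 10·log₁₀(10) = 10.00 dB over one source.
L_one = 82.2 − 10.00 = 72.2 dB SPL.

72.2 dB SPL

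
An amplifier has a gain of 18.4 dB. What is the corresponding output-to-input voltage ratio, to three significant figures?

8.32

Voltage ratio = 10^(dB/20).
10^(18.4/20) = 10^(0.9200) = 8.32.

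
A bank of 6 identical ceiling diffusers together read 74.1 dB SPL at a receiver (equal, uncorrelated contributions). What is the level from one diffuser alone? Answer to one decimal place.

6 equal incoherent sources add 10·log₁₀(6) = 7.78 dB over one source.
L_one = 74.1 − 7.78 = 66.3 dB SPL.

66.3 dB SPL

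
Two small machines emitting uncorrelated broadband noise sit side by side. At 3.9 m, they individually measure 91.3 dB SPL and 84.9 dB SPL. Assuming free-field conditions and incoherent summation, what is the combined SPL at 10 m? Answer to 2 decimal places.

84.02 dB SPL

Combined at 3.9 m: 10·log₁₀(10^(91.3/10)+10^(84.9/10)) = 92.196 dB SPL.
Then apply −20·log₁₀(10/3.9) = -8.179 dB → 84.02 dB SPL.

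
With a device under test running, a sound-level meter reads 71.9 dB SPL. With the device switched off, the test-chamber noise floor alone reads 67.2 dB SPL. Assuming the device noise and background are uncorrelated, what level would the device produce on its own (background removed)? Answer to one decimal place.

Remove the background by subtracting linear intensities:
L_src = 10·log₁₀(10^(71.9/10) − 10^(67.2/10)) = 10·log₁₀(10240000) = 70.1 dB SPL.

70.1 dB SPL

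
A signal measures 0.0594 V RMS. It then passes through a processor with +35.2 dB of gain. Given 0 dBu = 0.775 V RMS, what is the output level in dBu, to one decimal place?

+12.9 dBu

Input level: 20·log₁₀(0.0594/0.775) = -22.31 dBu.
Output: -22.31 + 35.2 = +12.9 dBu.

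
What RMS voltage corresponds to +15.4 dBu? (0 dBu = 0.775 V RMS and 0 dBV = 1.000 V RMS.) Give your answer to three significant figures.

4.56 V

V = 0.775 V × 10^(+15.4/20).
= 0.775 × 5.888 = 4.56 V.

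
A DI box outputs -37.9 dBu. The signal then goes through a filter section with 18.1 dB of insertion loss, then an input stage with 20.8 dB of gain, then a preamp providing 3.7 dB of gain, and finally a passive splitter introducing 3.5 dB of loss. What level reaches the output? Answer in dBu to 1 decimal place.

In dB, series stages simply add:
-37.9 − 18.1 + 20.8 + 3.7 − 3.5 = -35.0 dBu.

-35.0 dBu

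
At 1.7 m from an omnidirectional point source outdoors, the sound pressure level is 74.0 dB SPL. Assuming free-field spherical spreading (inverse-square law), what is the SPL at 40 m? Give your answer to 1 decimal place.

For a point source in a free field, ΔL = −20·log₁₀(d₂/d₁).
ΔL = −20·log₁₀(40/1.7) = -27.43 dB, so L₂ = 74.0 + (-27.43) = 46.6 dB SPL.

46.6 dB SPL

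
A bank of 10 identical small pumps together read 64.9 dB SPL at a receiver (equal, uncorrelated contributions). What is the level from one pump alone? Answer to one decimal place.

54.9 dB SPL

10 equal incoherent sources add 10·log₁₀(10) = 10.00 dB over one source.
L_one = 64.9 − 10.00 = 54.9 dB SPL.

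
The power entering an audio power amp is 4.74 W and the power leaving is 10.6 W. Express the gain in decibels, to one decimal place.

Power is a power quantity, so gain = 10·log₁₀(P_out/P_in).
10·log₁₀(10.6/4.74) = 10·log₁₀(2.236) = 3.5 dB.

3.5 dB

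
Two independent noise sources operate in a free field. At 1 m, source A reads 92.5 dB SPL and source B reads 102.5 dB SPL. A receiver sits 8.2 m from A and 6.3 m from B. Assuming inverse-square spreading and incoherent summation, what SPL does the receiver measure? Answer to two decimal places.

86.76 dB SPL

At the listener: L_A = 92.5 − 20·log₁₀(8.2) = 74.224 dB; L_B = 102.5 − 20·log₁₀(6.3) = 86.513 dB.
Combined: 10·log₁₀(10^(74.224/10)+10^(86.513/10)) = 86.76 dB SPL.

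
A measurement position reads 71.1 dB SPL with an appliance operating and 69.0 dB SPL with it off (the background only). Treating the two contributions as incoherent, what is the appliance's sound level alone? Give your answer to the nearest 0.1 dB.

Background correction is a power subtraction:
L_src = 10·log₁₀(10^(71.1/10) − 10^(69.0/10)) = 10·log₁₀(4939000) = 66.9 dB SPL.

66.9 dB SPL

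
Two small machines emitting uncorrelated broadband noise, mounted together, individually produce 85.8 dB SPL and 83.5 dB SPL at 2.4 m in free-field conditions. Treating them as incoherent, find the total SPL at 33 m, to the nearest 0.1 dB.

Combined at 2.4 m: 10·log₁₀(10^(85.8/10)+10^(83.5/10)) = 87.81 dB SPL.
Then apply −20·log₁₀(33/2.4) = -22.77 dB → 65.0 dB SPL.

65.0 dB SPL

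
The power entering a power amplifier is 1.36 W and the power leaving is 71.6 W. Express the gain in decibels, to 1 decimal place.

Power is a power quantity, so gain = 10·log₁₀(P_out/P_in).
10·log₁₀(71.6/1.36) = 10·log₁₀(52.65) = 17.2 dB.

17.2 dB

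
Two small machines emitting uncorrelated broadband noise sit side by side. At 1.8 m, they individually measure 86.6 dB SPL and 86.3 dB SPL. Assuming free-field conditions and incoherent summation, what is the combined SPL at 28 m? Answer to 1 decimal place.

65.6 dB SPL

Combined at 1.8 m: 10·log₁₀(10^(86.6/10)+10^(86.3/10)) = 89.46 dB SPL.
Then apply −20·log₁₀(28/1.8) = -23.84 dB → 65.6 dB SPL.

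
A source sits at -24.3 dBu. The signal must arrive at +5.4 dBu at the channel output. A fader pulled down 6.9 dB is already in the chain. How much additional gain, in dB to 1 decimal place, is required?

The required make-up gain is the shortfall in the dB sum.
G = +5.4 − (-24.3) + 6.9 = 36.6 dB.

36.6 dB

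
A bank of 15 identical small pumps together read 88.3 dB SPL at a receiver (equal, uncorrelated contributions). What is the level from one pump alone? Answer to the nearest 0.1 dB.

76.5 dB SPL

15 equal incoherent sources add 10·log₁₀(15) = 11.76 dB over one source.
L_one = 88.3 − 11.76 = 76.5 dB SPL.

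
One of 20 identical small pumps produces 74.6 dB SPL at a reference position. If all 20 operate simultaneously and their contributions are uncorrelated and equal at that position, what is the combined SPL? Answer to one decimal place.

20 equal incoherent sources raise the level by 10·log₁₀(20) = 13.01 dB.
L_total = 74.6 + 13.01 = 87.6 dB SPL.

87.6 dB SPL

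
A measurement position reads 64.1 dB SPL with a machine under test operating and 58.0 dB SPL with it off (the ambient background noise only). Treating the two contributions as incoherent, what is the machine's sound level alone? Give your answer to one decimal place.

Remove the background by subtracting linear intensities:
L_src = 10·log₁₀(10^(64.1/10) − 10^(58.0/10)) = 10·log₁₀(1939000) = 62.9 dB SPL.

62.9 dB SPL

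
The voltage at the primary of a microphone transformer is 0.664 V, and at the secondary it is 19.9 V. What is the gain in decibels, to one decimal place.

For a voltage ratio, dB = 20·log₁₀(V₂/V₁).
20·log₁₀(19.9/0.664) = 20·log₁₀(29.97) = 29.5 dB.

29.5 dB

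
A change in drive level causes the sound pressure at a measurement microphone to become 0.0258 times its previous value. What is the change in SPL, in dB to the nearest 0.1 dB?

Sound pressure is an amplitude quantity: ΔL = 20·log₁₀(p₂/p₁).
20·log₁₀(0.0258) = -31.8 dB.

-31.8 dB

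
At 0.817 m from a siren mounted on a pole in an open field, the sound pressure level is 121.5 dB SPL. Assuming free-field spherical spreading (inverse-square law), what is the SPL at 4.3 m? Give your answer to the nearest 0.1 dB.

Inverse-square spreading gives ΔL = −20·log₁₀(d₂/d₁).
ΔL = −20·log₁₀(4.3/0.817) = -14.42 dB, so L₂ = 121.5 + (-14.42) = 107.1 dB SPL.

107.1 dB SPL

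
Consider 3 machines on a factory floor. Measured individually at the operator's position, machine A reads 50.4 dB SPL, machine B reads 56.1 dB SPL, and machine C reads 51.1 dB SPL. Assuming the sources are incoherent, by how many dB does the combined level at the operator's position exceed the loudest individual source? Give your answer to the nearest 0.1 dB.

2.0 dB

Incoherent sources sum as intensities:
L_total = 10·log₁₀(10^(50.4/10) + 10^(56.1/10) + 10^(51.1/10)) = 58.10 dB SPL.
Excess over the loudest (56.1 dB): 58.10 − 56.1 = 2.0 dB.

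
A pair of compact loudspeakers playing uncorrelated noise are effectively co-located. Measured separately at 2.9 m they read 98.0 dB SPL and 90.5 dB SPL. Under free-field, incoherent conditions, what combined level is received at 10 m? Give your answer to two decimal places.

87.96 dB SPL

Combined at 2.9 m: 10·log₁₀(10^(98.0/10)+10^(90.5/10)) = 98.711 dB SPL.
Then apply −20·log₁₀(10/2.9) = -10.752 dB → 87.96 dB SPL.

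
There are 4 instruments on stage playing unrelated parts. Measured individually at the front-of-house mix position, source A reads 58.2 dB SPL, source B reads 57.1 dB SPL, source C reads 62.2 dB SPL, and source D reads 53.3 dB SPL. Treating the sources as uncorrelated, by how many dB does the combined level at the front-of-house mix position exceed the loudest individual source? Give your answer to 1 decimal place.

2.6 dB

Add the sources as powers (linear), then convert back to dB:
L_total = 10·log₁₀(10^(58.2/10) + 10^(57.1/10) + 10^(62.2/10) + 10^(53.3/10)) = 64.84 dB SPL.
Excess over the loudest (62.2 dB): 64.84 − 62.2 = 2.6 dB.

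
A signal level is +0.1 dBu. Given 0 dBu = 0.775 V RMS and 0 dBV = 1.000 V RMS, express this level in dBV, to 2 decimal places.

The offset between the scales is 20·log₁₀(0.775/1.000) = −2.214 dB.
So dBV = +0.1 − 2.214 = -2.11 dBV.

-2.11 dBV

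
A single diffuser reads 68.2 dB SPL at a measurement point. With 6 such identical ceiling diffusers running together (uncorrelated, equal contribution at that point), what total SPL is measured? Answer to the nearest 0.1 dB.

76.0 dB SPL

6 equal incoherent sources raise the level by 10·log₁₀(6) = 7.78 dB.
L_total = 68.2 + 7.78 = 76.0 dB SPL.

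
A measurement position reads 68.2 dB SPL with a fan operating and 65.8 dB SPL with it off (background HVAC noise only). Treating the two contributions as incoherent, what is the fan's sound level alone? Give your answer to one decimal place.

Remove the background by subtracting linear intensities:
L_src = 10·log₁₀(10^(68.2/10) − 10^(65.8/10)) = 10·log₁₀(2805000) = 64.5 dB SPL.

64.5 dB SPL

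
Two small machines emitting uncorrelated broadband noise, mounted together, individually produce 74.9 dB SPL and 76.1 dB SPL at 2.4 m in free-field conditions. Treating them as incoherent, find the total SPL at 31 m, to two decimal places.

56.33 dB SPL

Combined at 2.4 m: 10·log₁₀(10^(74.9/10)+10^(76.1/10)) = 78.552 dB SPL.
Then apply −20·log₁₀(31/2.4) = -22.223 dB → 56.33 dB SPL.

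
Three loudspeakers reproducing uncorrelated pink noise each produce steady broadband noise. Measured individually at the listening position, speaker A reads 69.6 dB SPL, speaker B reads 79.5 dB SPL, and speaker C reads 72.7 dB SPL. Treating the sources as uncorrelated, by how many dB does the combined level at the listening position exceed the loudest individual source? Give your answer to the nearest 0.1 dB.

1.2 dB

Incoherent sources sum as intensities:
L_total = 10·log₁₀(10^(69.6/10) + 10^(79.5/10) + 10^(72.7/10)) = 80.68 dB SPL.
Excess over the loudest (79.5 dB): 80.68 − 79.5 = 1.2 dB.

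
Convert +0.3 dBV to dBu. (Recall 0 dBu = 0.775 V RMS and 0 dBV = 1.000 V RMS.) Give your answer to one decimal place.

The offset between the scales is 20·log₁₀(0.775/1.000) = −2.214 dB.
So dBu = +0.3 + 2.214 = +2.5 dBu.

+2.5 dBu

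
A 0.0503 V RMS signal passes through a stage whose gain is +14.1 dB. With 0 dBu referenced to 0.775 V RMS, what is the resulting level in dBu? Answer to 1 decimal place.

-9.7 dBu

Input level: 20·log₁₀(0.0503/0.775) = -23.75 dBu.
Output: -23.75 + 14.1 = -9.7 dBu.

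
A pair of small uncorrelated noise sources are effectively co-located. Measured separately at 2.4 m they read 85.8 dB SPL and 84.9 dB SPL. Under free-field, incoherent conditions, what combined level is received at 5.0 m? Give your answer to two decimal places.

82.01 dB SPL

Combined at 2.4 m: 10·log₁₀(10^(85.8/10)+10^(84.9/10)) = 88.384 dB SPL.
Then apply −20·log₁₀(5.0/2.4) = -6.375 dB → 82.01 dB SPL.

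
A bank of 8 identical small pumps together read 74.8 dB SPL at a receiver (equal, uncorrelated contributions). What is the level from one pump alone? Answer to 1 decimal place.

8 equal incoherent sources add 10·log₁₀(8) = 9.03 dB over one source.
L_one = 74.8 − 9.03 = 65.8 dB SPL.

65.8 dB SPL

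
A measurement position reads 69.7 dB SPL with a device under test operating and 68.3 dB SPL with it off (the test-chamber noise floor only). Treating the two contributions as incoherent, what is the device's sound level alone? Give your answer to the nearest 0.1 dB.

Remove the background by subtracting linear intensities:
L_src = 10·log₁₀(10^(69.7/10) − 10^(68.3/10)) = 10·log₁₀(2572000) = 64.1 dB SPL.

64.1 dB SPL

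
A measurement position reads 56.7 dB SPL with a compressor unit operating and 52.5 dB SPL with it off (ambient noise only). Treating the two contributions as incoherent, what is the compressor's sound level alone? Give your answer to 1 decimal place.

54.6 dB SPL

Subtract intensities: L_src = 10·log₁₀(10^(L_total/10) − 10^(L_bg/10)).
L_src = 10·log₁₀(10^(56.7/10) − 10^(52.5/10)) = 10·log₁₀(289900) = 54.6 dB SPL.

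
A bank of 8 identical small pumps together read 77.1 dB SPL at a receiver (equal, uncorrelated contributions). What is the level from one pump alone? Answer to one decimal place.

8 equal incoherent sources add 10·log₁₀(8) = 9.03 dB over one source.
L_one = 77.1 − 9.03 = 68.1 dB SPL.

68.1 dB SPL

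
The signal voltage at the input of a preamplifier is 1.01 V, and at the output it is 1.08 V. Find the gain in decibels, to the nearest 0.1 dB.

0.6 dB

Voltage ratio → dB uses the 20·log₁₀ form:
20·log₁₀(1.08/1.01) = 20·log₁₀(1.069) = 0.6 dB.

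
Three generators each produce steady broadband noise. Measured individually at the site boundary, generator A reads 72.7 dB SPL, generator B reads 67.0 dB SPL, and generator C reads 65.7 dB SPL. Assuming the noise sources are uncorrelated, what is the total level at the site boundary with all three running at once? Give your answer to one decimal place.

Incoherent sources sum as intensities:
L_total = 10·log₁₀(10^(72.7/10) + 10^(67.0/10) + 10^(65.7/10)) = 10·log₁₀(27350000) = 74.4 dB SPL.

74.4 dB SPL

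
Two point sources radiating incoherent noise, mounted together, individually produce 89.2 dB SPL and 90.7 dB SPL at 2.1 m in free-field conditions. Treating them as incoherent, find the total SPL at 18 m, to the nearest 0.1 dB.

74.4 dB SPL

Combined at 2.1 m: 10·log₁₀(10^(89.2/10)+10^(90.7/10)) = 93.02 dB SPL.
Then apply −20·log₁₀(18/2.1) = -18.66 dB → 74.4 dB SPL.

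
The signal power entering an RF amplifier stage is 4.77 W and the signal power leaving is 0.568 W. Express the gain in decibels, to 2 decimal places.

-9.24 dB

Power ratio → dB uses the 10·log₁₀ form:
10·log₁₀(0.568/4.77) = 10·log₁₀(0.1191) = -9.24 dB.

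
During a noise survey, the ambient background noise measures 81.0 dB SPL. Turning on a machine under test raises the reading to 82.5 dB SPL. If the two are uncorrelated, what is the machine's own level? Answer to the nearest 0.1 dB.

77.2 dB SPL

Subtract intensities: L_src = 10·log₁₀(10^(L_total/10) − 10^(L_bg/10)).
L_src = 10·log₁₀(10^(82.5/10) − 10^(81.0/10)) = 10·log₁₀(51940000) = 77.2 dB SPL.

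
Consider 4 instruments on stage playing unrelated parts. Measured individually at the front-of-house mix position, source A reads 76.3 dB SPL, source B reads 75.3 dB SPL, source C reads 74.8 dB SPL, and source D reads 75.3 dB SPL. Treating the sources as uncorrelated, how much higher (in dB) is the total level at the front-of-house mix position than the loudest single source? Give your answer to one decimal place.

Add the sources as powers (linear), then convert back to dB:
L_total = 10·log₁₀(10^(76.3/10) + 10^(75.3/10) + 10^(74.8/10) + 10^(75.3/10)) = 81.48 dB SPL.
Excess over the loudest (76.3 dB): 81.48 − 76.3 = 5.2 dB.

5.2 dB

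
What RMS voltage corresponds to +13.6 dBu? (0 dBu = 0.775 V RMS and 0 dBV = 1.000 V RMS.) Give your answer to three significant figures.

3.71 V

V = 0.775 V × 10^(+13.6/20).
= 0.775 × 4.786 = 3.71 V.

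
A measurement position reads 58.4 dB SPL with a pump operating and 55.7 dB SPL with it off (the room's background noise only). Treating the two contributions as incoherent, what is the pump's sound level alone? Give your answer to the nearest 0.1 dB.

55.1 dB SPL

Subtract intensities: L_src = 10·log₁₀(10^(L_total/10) − 10^(L_bg/10)).
L_src = 10·log₁₀(10^(58.4/10) − 10^(55.7/10)) = 10·log₁₀(320300) = 55.1 dB SPL.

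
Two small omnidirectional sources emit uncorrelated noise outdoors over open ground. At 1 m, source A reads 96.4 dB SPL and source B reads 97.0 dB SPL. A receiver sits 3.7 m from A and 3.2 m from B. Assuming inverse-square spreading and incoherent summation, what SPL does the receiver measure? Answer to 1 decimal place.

At the listener: L_A = 96.4 − 20·log₁₀(3.7) = 85.04 dB; L_B = 97.0 − 20·log₁₀(3.2) = 86.90 dB.
Combined: 10·log₁₀(10^(85.04/10)+10^(86.90/10)) = 89.1 dB SPL.

89.1 dB SPL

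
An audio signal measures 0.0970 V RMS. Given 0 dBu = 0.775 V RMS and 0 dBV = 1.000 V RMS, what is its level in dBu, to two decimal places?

-18.05 dBu

dBu = 20·log₁₀(V / 0.775 V).
20·log₁₀(0.0970/0.775) = -18.05 dBu.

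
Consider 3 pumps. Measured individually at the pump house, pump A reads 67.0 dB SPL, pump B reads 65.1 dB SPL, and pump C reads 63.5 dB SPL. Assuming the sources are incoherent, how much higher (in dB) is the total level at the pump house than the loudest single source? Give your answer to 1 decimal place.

3.2 dB

Add the sources as powers (linear), then convert back to dB:
L_total = 10·log₁₀(10^(67.0/10) + 10^(65.1/10) + 10^(63.5/10)) = 70.21 dB SPL.
Excess over the loudest (67.0 dB): 70.21 − 67.0 = 3.2 dB.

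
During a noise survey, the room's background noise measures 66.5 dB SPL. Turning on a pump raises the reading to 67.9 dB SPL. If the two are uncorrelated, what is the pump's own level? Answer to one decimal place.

Remove the background by subtracting linear intensities:
L_src = 10·log₁₀(10^(67.9/10) − 10^(66.5/10)) = 10·log₁₀(1699000) = 62.3 dB SPL.

62.3 dB SPL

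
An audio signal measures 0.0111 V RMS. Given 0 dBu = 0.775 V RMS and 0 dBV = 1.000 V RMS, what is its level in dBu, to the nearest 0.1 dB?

-36.9 dBu

dBu = 20·log₁₀(V / 0.775 V).
20·log₁₀(0.0111/0.775) = -36.9 dBu.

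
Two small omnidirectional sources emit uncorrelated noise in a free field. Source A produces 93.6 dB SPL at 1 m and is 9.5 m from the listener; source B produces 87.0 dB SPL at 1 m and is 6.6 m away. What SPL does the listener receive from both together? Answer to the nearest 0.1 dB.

75.7 dB SPL

At the listener: L_A = 93.6 − 20·log₁₀(9.5) = 74.05 dB; L_B = 87.0 − 20·log₁₀(6.6) = 70.61 dB.
Combined: 10·log₁₀(10^(74.05/10)+10^(70.61/10)) = 75.7 dB SPL.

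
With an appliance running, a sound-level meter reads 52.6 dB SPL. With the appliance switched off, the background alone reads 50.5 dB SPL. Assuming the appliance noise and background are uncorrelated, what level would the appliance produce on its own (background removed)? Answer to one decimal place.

Subtract intensities: L_src = 10·log₁₀(10^(L_total/10) − 10^(L_bg/10)).
L_src = 10·log₁₀(10^(52.6/10) − 10^(50.5/10)) = 10·log₁₀(69770) = 48.4 dB SPL.

48.4 dB SPL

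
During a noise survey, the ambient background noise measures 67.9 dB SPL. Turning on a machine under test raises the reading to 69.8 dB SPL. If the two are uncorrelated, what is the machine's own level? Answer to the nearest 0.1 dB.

Remove the background by subtracting linear intensities:
L_src = 10·log₁₀(10^(69.8/10) − 10^(67.9/10)) = 10·log₁₀(3384000) = 65.3 dB SPL.

65.3 dB SPL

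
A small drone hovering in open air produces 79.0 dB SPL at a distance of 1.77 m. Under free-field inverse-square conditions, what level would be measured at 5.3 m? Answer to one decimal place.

For a point source in a free field, ΔL = −20·log₁₀(d₂/d₁).
ΔL = −20·log₁₀(5.3/1.77) = -9.53 dB, so L₂ = 79.0 + (-9.53) = 69.5 dB SPL.

69.5 dB SPL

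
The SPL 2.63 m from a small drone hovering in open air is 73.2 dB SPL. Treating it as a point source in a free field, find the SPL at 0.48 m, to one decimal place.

Inverse-square spreading gives ΔL = −20·log₁₀(d₂/d₁).
ΔL = −20·log₁₀(0.48/2.63) = 14.77 dB, so L₂ = 73.2 + (14.77) = 88.0 dB SPL.

88.0 dB SPL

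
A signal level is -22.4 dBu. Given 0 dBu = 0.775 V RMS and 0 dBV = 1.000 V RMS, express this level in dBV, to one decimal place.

-24.6 dBV

The offset between the scales is 20·log₁₀(0.775/1.000) = −2.214 dB.
So dBV = -22.4 − 2.214 = -24.6 dBV.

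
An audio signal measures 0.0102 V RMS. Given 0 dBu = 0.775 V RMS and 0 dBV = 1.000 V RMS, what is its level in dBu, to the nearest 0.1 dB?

-37.6 dBu

dBu = 20·log₁₀(V / 0.775 V).
20·log₁₀(0.0102/0.775) = -37.6 dBu.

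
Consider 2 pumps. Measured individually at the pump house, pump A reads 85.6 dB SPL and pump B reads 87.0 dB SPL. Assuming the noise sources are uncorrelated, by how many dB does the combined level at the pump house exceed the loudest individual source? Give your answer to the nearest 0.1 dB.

2.4 dB

Add the sources as powers (linear), then convert back to dB:
L_total = 10·log₁₀(10^(85.6/10) + 10^(87.0/10)) = 89.37 dB SPL.
Excess over the loudest (87.0 dB): 89.37 − 87.0 = 2.4 dB.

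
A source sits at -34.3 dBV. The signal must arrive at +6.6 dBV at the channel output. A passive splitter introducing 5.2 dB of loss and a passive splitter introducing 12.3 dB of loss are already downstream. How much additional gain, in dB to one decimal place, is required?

58.4 dB

The required make-up gain is the shortfall in the dB sum.
G = +6.6 − (-34.3) + 5.2 + 12.3 = 58.4 dB.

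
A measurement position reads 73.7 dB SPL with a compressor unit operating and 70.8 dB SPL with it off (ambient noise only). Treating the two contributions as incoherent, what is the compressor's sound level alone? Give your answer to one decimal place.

Remove the background by subtracting linear intensities:
L_src = 10·log₁₀(10^(73.7/10) − 10^(70.8/10)) = 10·log₁₀(11420000) = 70.6 dB SPL.

70.6 dB SPL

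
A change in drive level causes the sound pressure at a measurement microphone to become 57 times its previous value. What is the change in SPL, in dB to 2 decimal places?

SPL change from a pressure ratio uses the 20·log₁₀ form:
20·log₁₀(57) = 35.12 dB.

35.12 dB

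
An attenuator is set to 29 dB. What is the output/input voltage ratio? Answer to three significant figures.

Voltage ratio = 10^(dB/20).
10^(-29/20) = 10^(-1.450) = 0.0355.

0.0355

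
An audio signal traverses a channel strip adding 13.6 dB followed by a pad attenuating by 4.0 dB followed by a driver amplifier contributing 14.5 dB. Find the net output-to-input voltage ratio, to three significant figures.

16.0

Net gain = 13.6 + (−4.0) + 14.5 = 24.1 dB.
Voltage ratio = 10^(24.1/20) = 16.0.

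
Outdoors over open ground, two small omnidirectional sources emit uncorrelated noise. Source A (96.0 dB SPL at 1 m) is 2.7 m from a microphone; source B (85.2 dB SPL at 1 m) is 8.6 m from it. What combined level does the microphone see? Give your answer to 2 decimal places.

87.41 dB SPL

At the listener: L_A = 96.0 − 20·log₁₀(2.7) = 87.373 dB; L_B = 85.2 − 20·log₁₀(8.6) = 66.510 dB.
Combined: 10·log₁₀(10^(87.373/10)+10^(66.510/10)) = 87.41 dB SPL.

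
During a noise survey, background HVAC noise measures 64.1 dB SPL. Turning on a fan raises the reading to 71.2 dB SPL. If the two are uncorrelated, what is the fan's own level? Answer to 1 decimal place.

70.3 dB SPL

Subtract intensities: L_src = 10·log₁₀(10^(L_total/10) − 10^(L_bg/10)).
L_src = 10·log₁₀(10^(71.2/10) − 10^(64.1/10)) = 10·log₁₀(10610000) = 70.3 dB SPL.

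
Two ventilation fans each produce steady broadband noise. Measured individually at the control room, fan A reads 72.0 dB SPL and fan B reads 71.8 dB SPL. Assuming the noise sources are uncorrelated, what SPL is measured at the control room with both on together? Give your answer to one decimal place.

74.9 dB SPL

Uncorrelated sources add in intensity (power), not in dB.
L_total = 10·log₁₀(10^(72.0/10) + 10^(71.8/10)) = 10·log₁₀(30980000) = 74.9 dB SPL.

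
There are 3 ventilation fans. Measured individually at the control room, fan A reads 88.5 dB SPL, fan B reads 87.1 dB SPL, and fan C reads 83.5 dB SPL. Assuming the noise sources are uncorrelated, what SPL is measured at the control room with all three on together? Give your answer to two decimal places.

Incoherent sources sum as intensities:
L_total = 10·log₁₀(10^(88.5/10) + 10^(87.1/10) + 10^(83.5/10)) = 10·log₁₀(1445000000) = 91.60 dB SPL.

91.60 dB SPL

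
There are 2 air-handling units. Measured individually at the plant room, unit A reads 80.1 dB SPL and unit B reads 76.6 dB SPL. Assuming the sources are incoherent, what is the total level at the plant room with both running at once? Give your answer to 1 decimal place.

Uncorrelated sources add in intensity (power), not in dB.
L_total = 10·log₁₀(10^(80.1/10) + 10^(76.6/10)) = 10·log₁₀(148000000) = 81.7 dB SPL.

81.7 dB SPL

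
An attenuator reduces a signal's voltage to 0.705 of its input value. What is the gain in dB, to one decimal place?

-3.0 dB

For a voltage ratio, dB = 20·log₁₀(V₂/V₁).
20·log₁₀(0.705) = -3.0 dB.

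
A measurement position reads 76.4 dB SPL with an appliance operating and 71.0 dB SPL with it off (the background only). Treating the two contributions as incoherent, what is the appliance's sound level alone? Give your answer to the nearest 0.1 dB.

Subtract intensities: L_src = 10·log₁₀(10^(L_total/10) − 10^(L_bg/10)).
L_src = 10·log₁₀(10^(76.4/10) − 10^(71.0/10)) = 10·log₁₀(31060000) = 74.9 dB SPL.

74.9 dB SPL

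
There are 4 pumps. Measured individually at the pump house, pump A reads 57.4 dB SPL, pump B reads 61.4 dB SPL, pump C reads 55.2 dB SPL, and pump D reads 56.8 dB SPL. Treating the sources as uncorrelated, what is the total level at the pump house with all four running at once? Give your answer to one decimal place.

Uncorrelated sources add in intensity (power), not in dB.
L_total = 10·log₁₀(10^(57.4/10) + 10^(61.4/10) + 10^(55.2/10) + 10^(56.8/10)) = 10·log₁₀(2740000) = 64.4 dB SPL.

64.4 dB SPL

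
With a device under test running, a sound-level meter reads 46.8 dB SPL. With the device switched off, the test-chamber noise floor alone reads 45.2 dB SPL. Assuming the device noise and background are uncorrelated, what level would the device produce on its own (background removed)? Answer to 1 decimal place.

Background correction is a power subtraction:
L_src = 10·log₁₀(10^(46.8/10) − 10^(45.2/10)) = 10·log₁₀(14750) = 41.7 dB SPL.

41.7 dB SPL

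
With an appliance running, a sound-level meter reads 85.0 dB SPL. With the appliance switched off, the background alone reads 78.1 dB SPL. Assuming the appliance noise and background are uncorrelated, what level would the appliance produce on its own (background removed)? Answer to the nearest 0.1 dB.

84.0 dB SPL

Subtract intensities: L_src = 10·log₁₀(10^(L_total/10) − 10^(L_bg/10)).
L_src = 10·log₁₀(10^(85.0/10) − 10^(78.1/10)) = 10·log₁₀(251700000) = 84.0 dB SPL.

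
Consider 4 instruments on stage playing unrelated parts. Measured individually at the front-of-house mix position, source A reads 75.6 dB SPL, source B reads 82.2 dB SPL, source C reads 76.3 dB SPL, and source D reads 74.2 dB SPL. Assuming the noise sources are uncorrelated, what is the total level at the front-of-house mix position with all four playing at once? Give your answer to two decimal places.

84.33 dB SPL

Uncorrelated sources add in intensity (power), not in dB.
L_total = 10·log₁₀(10^(75.6/10) + 10^(82.2/10) + 10^(76.3/10) + 10^(74.2/10)) = 10·log₁₀(271200000) = 84.33 dB SPL.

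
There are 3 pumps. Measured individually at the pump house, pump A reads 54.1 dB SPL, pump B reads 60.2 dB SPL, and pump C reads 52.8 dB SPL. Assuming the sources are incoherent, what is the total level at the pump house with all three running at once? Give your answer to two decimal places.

Uncorrelated sources add in intensity (power), not in dB.
L_total = 10·log₁₀(10^(54.1/10) + 10^(60.2/10) + 10^(52.8/10)) = 10·log₁₀(1495000) = 61.75 dB SPL.

61.75 dB SPL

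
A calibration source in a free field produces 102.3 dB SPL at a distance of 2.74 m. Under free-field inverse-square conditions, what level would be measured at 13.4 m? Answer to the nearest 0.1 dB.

88.5 dB SPL

Inverse-square spreading gives ΔL = −20·log₁₀(d₂/d₁).
ΔL = −20·log₁₀(13.4/2.74) = -13.79 dB, so L₂ = 102.3 + (-13.79) = 88.5 dB SPL.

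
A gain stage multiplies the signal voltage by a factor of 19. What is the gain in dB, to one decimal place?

25.6 dB

For a voltage ratio, dB = 20·log₁₀(V₂/V₁).
20·log₁₀(19) = 25.6 dB.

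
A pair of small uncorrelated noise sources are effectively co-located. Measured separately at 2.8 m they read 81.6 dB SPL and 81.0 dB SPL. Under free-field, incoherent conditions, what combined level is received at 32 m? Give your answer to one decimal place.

63.2 dB SPL

Combined at 2.8 m: 10·log₁₀(10^(81.6/10)+10^(81.0/10)) = 84.32 dB SPL.
Then apply −20·log₁₀(32/2.8) = -21.16 dB → 63.2 dB SPL.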